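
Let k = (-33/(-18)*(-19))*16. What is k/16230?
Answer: -836/24345 ≈ -0.034340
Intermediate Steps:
k = -1672/3 (k = (-33*(-1/18)*(-19))*16 = ((11/6)*(-19))*16 = -209/6*16 = -1672/3 ≈ -557.33)
k/16230 = -1672/3/16230 = -1672/3*1/16230 = -836/24345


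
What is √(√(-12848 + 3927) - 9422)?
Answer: √(-9422 + I*√8921) ≈ 0.4865 + 97.068*I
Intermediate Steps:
√(√(-12848 + 3927) - 9422) = √(√(-8921) - 9422) = √(I*√8921 - 9422) = √(-9422 + I*√8921)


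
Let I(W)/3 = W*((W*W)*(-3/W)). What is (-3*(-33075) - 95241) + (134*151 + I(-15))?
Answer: 22193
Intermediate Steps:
I(W) = -9*W**2 (I(W) = 3*(W*((W*W)*(-3/W))) = 3*(W*(W**2*(-3/W))) = 3*(W*(-3*W)) = 3*(-3*W**2) = -9*W**2)
(-3*(-33075) - 95241) + (134*151 + I(-15)) = (-3*(-33075) - 95241) + (134*151 - 9*(-15)**2) = (99225 - 95241) + (20234 - 9*225) = 3984 + (20234 - 2025) = 3984 + 18209 = 22193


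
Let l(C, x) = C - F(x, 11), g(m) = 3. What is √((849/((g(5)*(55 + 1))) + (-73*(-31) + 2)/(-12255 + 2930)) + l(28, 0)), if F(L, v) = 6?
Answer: 3*√8123421530/52220 ≈ 5.1779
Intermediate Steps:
l(C, x) = -6 + C (l(C, x) = C - 1*6 = C - 6 = -6 + C)
√((849/((g(5)*(55 + 1))) + (-73*(-31) + 2)/(-12255 + 2930)) + l(28, 0)) = √((849/((3*(55 + 1))) + (-73*(-31) + 2)/(-12255 + 2930)) + (-6 + 28)) = √((849/((3*56)) + (2263 + 2)/(-9325)) + 22) = √((849/168 + 2265*(-1/9325)) + 22) = √((849*(1/168) - 453/1865) + 22) = √((283/56 - 453/1865) + 22) = √(502427/104440 + 22) = √(2800107/104440) = 3*√8123421530/52220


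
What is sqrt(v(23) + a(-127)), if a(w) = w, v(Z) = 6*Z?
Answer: sqrt(11) ≈ 3.3166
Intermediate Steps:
sqrt(v(23) + a(-127)) = sqrt(6*23 - 127) = sqrt(138 - 127) = sqrt(11)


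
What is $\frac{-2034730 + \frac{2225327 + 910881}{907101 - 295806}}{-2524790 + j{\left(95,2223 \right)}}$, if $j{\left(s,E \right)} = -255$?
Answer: $\frac{1243817139142}{1543547383275} \approx 0.80582$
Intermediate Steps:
$\frac{-2034730 + \frac{2225327 + 910881}{907101 - 295806}}{-2524790 + j{\left(95,2223 \right)}} = \frac{-2034730 + \frac{2225327 + 910881}{907101 - 295806}}{-2524790 - 255} = \frac{-2034730 + \frac{3136208}{611295}}{-2525045} = \left(-2034730 + 3136208 \cdot \frac{1}{611295}\right) \left(- \frac{1}{2525045}\right) = \left(-2034730 + \frac{3136208}{611295}\right) \left(- \frac{1}{2525045}\right) = \left(- \frac{1243817139142}{611295}\right) \left(- \frac{1}{2525045}\right) = \frac{1243817139142}{1543547383275}$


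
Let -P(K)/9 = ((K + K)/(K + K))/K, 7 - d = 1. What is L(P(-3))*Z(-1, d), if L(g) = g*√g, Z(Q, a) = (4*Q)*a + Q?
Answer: -75*√3 ≈ -129.90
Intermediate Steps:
d = 6 (d = 7 - 1*1 = 7 - 1 = 6)
Z(Q, a) = Q + 4*Q*a (Z(Q, a) = 4*Q*a + Q = Q + 4*Q*a)
P(K) = -9/K (P(K) = -9*(K + K)/(K + K)/K = -9*(2*K)/((2*K))/K = -9*(2*K)*(1/(2*K))/K = -9/K)
L(g) = g^(3/2)
L(P(-3))*Z(-1, d) = (-9/(-3))^(3/2)*(-(1 + 4*6)) = (-9*(-⅓))^(3/2)*(-(1 + 24)) = 3^(3/2)*(-1*25) = (3*√3)*(-25) = -75*√3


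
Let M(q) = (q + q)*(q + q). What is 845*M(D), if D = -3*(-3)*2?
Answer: 1095120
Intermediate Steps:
D = 18 (D = 9*2 = 18)
M(q) = 4*q² (M(q) = (2*q)*(2*q) = 4*q²)
845*M(D) = 845*(4*18²) = 845*(4*324) = 845*1296 = 1095120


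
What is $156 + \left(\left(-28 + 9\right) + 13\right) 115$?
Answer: $-534$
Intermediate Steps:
$156 + \left(\left(-28 + 9\right) + 13\right) 115 = 156 + \left(-19 + 13\right) 115 = 156 - 690 = -534$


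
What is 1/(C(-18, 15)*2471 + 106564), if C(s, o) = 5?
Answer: 1/118919 ≈ 8.4091e-6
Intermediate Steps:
1/(C(-18, 15)*2471 + 106564) = 1/(5*2471 + 106564) = 1/(12355 + 106564) = 1/118919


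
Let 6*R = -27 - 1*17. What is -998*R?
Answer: 21956/3 ≈ 7318.7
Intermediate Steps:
R = -22/3 (R = (-27 - 1*17)/6 = (-27 - 17)/6 = (1/6)*(-44) = -22/3 ≈ -7.3333)
-998*R = -998*(-22/3) = 21956/3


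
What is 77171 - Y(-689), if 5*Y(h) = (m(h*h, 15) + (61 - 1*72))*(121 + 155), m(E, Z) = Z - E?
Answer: 131407747/5 ≈ 2.6282e+7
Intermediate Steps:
Y(h) = 1104/5 - 276*h²/5 (Y(h) = (((15 - h*h) + (61 - 1*72))*(121 + 155))/5 = (((15 - h²) + (61 - 72))*276)/5 = (((15 - h²) - 11)*276)/5 = ((4 - h²)*276)/5 = (1104 - 276*h²)/5 = 1104/5 - 276*h²/5)
77171 - Y(-689) = 77171 - (1104/5 - 276/5*(-689)²) = 77171 - (1104/5 - 276/5*474721) = 77171 - (1104/5 - 131022996/5) = 77171 - 1*(-131021892/5) = 77171 + 131021892/5 = 131407747/5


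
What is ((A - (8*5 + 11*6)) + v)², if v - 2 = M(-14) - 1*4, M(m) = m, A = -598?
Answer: 518400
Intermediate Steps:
v = -16 (v = 2 + (-14 - 1*4) = 2 + (-14 - 4) = 2 - 18 = -16)
((A - (8*5 + 11*6)) + v)² = ((-598 - (8*5 + 11*6)) - 16)² = ((-598 - (40 + 66)) - 16)² = ((-598 - 1*106) - 16)² = ((-598 - 106) - 16)² = (-704 - 16)² = (-720)² = 518400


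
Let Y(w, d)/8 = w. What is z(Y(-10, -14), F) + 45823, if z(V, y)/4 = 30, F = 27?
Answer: 45943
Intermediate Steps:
Y(w, d) = 8*w
z(V, y) = 120 (z(V, y) = 4*30 = 120)
z(Y(-10, -14), F) + 45823 = 120 + 45823 = 45943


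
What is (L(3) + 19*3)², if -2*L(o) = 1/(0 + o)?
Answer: 116281/36 ≈ 3230.0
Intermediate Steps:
L(o) = -1/(2*o) (L(o) = -1/(2*(0 + o)) = -1/(2*o))
(L(3) + 19*3)² = (-½/3 + 19*3)² = (-½*⅓ + 57)² = (-⅙ + 57)² = (341/6)² = 116281/36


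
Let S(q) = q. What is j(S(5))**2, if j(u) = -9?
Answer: 81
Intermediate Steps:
j(S(5))**2 = (-9)**2 = 81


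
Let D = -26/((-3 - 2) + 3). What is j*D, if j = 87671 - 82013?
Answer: 73554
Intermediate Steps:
j = 5658
D = 13 (D = -26/(-5 + 3) = -26/(-2) = -26*(-½) = 13)
j*D = 5658*13 = 73554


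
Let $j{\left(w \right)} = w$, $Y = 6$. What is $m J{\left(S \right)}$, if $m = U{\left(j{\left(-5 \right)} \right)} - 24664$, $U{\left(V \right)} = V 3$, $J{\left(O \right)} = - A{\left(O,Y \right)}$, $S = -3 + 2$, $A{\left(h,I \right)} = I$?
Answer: $148074$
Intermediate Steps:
$S = -1$
$J{\left(O \right)} = -6$ ($J{\left(O \right)} = \left(-1\right) 6 = -6$)
$U{\left(V \right)} = 3 V$
$m = -24679$ ($m = 3 \left(-5\right) - 24664 = -15 - 24664 = -24679$)
$m J{\left(S \right)} = \left(-24679\right) \left(-6\right) = 148074$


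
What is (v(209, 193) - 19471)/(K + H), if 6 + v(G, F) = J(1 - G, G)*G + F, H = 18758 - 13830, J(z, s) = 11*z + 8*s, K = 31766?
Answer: -74014/18347 ≈ -4.0341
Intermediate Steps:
J(z, s) = 8*s + 11*z
H = 4928
v(G, F) = -6 + F + G*(11 - 3*G) (v(G, F) = -6 + ((8*G + 11*(1 - G))*G + F) = -6 + ((8*G + (11 - 11*G))*G + F) = -6 + ((11 - 3*G)*G + F) = -6 + (G*(11 - 3*G) + F) = -6 + (F + G*(11 - 3*G)) = -6 + F + G*(11 - 3*G))
(v(209, 193) - 19471)/(K + H) = ((-6 + 193 + 209*(11 - 3*209)) - 19471)/(31766 + 4928) = ((-6 + 193 + 209*(11 - 627)) - 19471)/36694 = ((-6 + 193 + 209*(-616)) - 19471)*(1/36694) = ((-6 + 193 - 128744) - 19471)*(1/36694) = (-128557 - 19471)*(1/36694) = -148028*1/36694 = -74014/18347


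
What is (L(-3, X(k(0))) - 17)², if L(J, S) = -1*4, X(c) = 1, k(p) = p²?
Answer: 441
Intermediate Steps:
L(J, S) = -4
(L(-3, X(k(0))) - 17)² = (-4 - 17)² = (-21)² = 441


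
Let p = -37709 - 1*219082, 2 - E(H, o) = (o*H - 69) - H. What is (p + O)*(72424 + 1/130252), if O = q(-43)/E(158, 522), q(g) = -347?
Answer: -99617759429028243235/5356418122 ≈ -1.8598e+10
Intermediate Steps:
E(H, o) = 71 + H - H*o (E(H, o) = 2 - ((o*H - 69) - H) = 2 - ((H*o - 69) - H) = 2 - ((-69 + H*o) - H) = 2 - (-69 - H + H*o) = 2 + (69 + H - H*o) = 71 + H - H*o)
p = -256791 (p = -37709 - 219082 = -256791)
O = 347/82247 (O = -347/(71 + 158 - 1*158*522) = -347/(71 + 158 - 82476) = -347/(-82247) = -347*(-1/82247) = 347/82247 ≈ 0.0042190)
(p + O)*(72424 + 1/130252) = (-256791 + 347/82247)*(72424 + 1/130252) = -21120289030*(72424 + 1/130252)/82247 = -21120289030/82247*9433370849/130252 = -99617759429028243235/5356418122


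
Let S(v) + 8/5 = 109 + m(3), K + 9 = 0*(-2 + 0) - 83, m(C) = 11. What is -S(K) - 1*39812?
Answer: -199652/5 ≈ -39930.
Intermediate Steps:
K = -92 (K = -9 + (0*(-2 + 0) - 83) = -9 + (0*(-2) - 83) = -9 + (0 - 83) = -9 - 83 = -92)
S(v) = 592/5 (S(v) = -8/5 + (109 + 11) = -8/5 + 120 = 592/5)
-S(K) - 1*39812 = -1*592/5 - 1*39812 = -592/5 - 39812 = -199652/5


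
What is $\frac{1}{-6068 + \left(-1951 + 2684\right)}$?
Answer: $- \frac{1}{5335} \approx -0.00018744$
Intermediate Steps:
$\frac{1}{-6068 + \left(-1951 + 2684\right)} = \frac{1}{-6068 + 733} = \frac{1}{-5335} = - \frac{1}{5335}$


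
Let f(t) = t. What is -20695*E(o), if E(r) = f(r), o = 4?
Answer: -82780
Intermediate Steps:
E(r) = r
-20695*E(o) = -20695*4 = -82780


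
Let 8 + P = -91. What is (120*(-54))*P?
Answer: 641520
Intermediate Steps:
P = -99 (P = -8 - 91 = -99)
(120*(-54))*P = (120*(-54))*(-99) = -6480*(-99) = 641520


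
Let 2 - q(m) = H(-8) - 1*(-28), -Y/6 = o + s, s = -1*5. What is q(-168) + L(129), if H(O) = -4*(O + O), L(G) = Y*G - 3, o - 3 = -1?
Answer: 2229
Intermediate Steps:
s = -5
o = 2 (o = 3 - 1 = 2)
Y = 18 (Y = -6*(2 - 5) = -6*(-3) = 18)
L(G) = -3 + 18*G (L(G) = 18*G - 3 = -3 + 18*G)
H(O) = -8*O
q(m) = -90 (q(m) = 2 - (-8*(-8) - 1*(-28)) = 2 - (64 + 28) = 2 - 1*92 = 2 - 92 = -90)
q(-168) + L(129) = -90 + (-3 + 18*129) = -90 + (-3 + 2322) = -90 + 2319 = 2229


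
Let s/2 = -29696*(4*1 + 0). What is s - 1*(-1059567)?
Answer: 821999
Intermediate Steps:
s = -237568 (s = 2*(-29696*(4*1 + 0)) = 2*(-29696*(4 + 0)) = 2*(-29696*4) = 2*(-118784) = -237568)
s - 1*(-1059567) = -237568 - 1*(-1059567) = -237568 + 1059567 = 821999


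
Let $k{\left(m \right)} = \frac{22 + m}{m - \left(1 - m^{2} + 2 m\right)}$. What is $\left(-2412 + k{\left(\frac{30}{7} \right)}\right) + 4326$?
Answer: $\frac{1228162}{641} \approx 1916.0$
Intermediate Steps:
$k{\left(m \right)} = \frac{22 + m}{-1 + m^{2} - m}$ ($k{\left(m \right)} = \frac{22 + m}{m - \left(1 - m^{2} + 2 m\right)} = \frac{22 + m}{-1 + m^{2} - m}$)
$\left(-2412 + k{\left(\frac{30}{7} \right)}\right) + 4326 = \left(-2412 + \frac{22 + \frac{30}{7}}{-1 + \left(\frac{30}{7}\right)^{2} - \frac{30}{7}}\right) + 4326 = \left(-2412 + \frac{1}{-1 + \frac{900}{49} - \frac{30}{7}} \cdot \frac{184}{7}\right) + 4326 = \left(-2412 + \frac{1}{\frac{641}{49}} \cdot \frac{184}{7}\right) + 4326 = \left(-2412 + \frac{49}{641} \cdot \frac{184}{7}\right) + 4326 = \left(-2412 + \frac{1288}{641}\right) + 4326 = - \frac{1544804}{641} + 4326 = \frac{1228162}{641}$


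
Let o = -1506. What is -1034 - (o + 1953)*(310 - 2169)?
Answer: 829939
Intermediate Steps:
-1034 - (o + 1953)*(310 - 2169) = -1034 - (-1506 + 1953)*(310 - 2169) = -1034 - 447*(-1859) = -1034 - 1*(-830973) = -1034 + 830973 = 829939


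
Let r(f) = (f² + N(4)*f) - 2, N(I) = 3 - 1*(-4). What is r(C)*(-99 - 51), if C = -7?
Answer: 300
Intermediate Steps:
N(I) = 7 (N(I) = 3 + 4 = 7)
r(f) = -2 + f² + 7*f (r(f) = (f² + 7*f) - 2 = -2 + f² + 7*f)
r(C)*(-99 - 51) = (-2 + (-7)² + 7*(-7))*(-99 - 51) = (-2 + 49 - 49)*(-150) = -2*(-150) = 300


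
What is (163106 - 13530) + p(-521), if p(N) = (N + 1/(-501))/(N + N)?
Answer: 39042607607/261021 ≈ 1.4958e+5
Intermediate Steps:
p(N) = (-1/501 + N)/(2*N) (p(N) = (N - 1/501)/((2*N)) = (-1/501 + N)*(1/(2*N)) = (-1/501 + N)/(2*N))
(163106 - 13530) + p(-521) = (163106 - 13530) + (1/1002)*(-1 + 501*(-521))/(-521) = 149576 + (1/1002)*(-1/521)*(-1 - 261021) = 149576 + (1/1002)*(-1/521)*(-261022) = 149576 + 130511/261021 = 39042607607/261021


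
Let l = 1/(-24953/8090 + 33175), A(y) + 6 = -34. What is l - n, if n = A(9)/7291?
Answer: 10793416070/1956618570927 ≈ 0.0055164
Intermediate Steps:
A(y) = -40 (A(y) = -6 - 34 = -40)
n = -40/7291 ≈ -0.0054862
l = 8090/268360797 (l = 1/(-24953*1/8090 + 33175) = 1/(-24953/8090 + 33175) = 1/(268360797/8090) = 8090/268360797 ≈ 3.0146e-5)
l - n = 8090/268360797 - 1*(-40/7291) = 8090/268360797 + 40/7291 = 10793416070/1956618570927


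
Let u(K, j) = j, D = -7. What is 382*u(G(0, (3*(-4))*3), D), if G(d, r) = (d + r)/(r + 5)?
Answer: -2674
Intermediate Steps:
G(d, r) = (d + r)/(5 + r)
382*u(G(0, (3*(-4))*3), D) = 382*(-7) = -2674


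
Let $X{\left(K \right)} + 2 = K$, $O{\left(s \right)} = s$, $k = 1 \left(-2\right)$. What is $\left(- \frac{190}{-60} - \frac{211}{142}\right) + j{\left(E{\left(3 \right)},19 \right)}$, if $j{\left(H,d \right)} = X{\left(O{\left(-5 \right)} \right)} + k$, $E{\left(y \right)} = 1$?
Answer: $- \frac{1559}{213} \approx -7.3193$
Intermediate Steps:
$k = -2$
$X{\left(K \right)} = -2 + K$
$j{\left(H,d \right)} = -9$ ($j{\left(H,d \right)} = \left(-2 - 5\right) - 2 = -7 - 2 = -9$)
$\left(- \frac{190}{-60} - \frac{211}{142}\right) + j{\left(E{\left(3 \right)},19 \right)} = \left(- \frac{190}{-60} - \frac{211}{142}\right) - 9 = \left(\left(-190\right) \left(- \frac{1}{60}\right) - \frac{211}{142}\right) - 9 = \left(\frac{19}{6} - \frac{211}{142}\right) - 9 = \frac{358}{213} - 9 = - \frac{1559}{213}$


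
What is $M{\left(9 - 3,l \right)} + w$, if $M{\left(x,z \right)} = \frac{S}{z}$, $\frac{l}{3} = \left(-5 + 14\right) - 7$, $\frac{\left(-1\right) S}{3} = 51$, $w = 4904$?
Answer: $\frac{9757}{2} \approx 4878.5$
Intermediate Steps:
$S = -153$ ($S = \left(-3\right) 51 = -153$)
$l = 6$ ($l = 3 \left(\left(-5 + 14\right) - 7\right) = 3 \left(9 - 7\right) = 3 \cdot 2 = 6$)
$M{\left(x,z \right)} = - \frac{153}{z}$
$M{\left(9 - 3,l \right)} + w = - \frac{153}{6} + 4904 = \left(-153\right) \frac{1}{6} + 4904 = - \frac{51}{2} + 4904 = \frac{9757}{2}$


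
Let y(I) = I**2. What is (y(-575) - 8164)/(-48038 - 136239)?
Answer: -322461/184277 ≈ -1.7499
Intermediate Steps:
(y(-575) - 8164)/(-48038 - 136239) = ((-575)**2 - 8164)/(-48038 - 136239) = (330625 - 8164)/(-184277) = 322461*(-1/184277) = -322461/184277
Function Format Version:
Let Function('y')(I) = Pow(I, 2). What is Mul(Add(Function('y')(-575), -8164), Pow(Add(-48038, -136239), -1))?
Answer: Rational(-322461, 184277) ≈ -1.7499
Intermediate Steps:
Mul(Add(Function('y')(-575), -8164), Pow(Add(-48038, -136239), -1)) = Mul(Add(Pow(-575, 2), -8164), Pow(Add(-48038, -136239), -1)) = Mul(Add(330625, -8164), Pow(-184277, -1)) = Mul(322461, Rational(-1, 184277)) = Rational(-322461, 184277)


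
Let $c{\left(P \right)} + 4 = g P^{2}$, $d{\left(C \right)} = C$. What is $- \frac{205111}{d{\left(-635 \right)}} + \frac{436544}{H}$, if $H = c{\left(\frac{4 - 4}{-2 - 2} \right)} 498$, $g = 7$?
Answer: $\frac{16421959}{158115} \approx 103.86$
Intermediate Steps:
$c{\left(P \right)} = -4 + 7 P^{2}$
$H = -1992$ ($H = \left(-4 + 7 \left(\frac{4 - 4}{-2 - 2}\right)^{2}\right) 498 = \left(-4 + 7 \left(\frac{0}{-4}\right)^{2}\right) 498 = \left(-4 + 7 \left(0 \left(- \frac{1}{4}\right)\right)^{2}\right) 498 = \left(-4 + 7 \cdot 0^{2}\right) 498 = \left(-4 + 7 \cdot 0\right) 498 = \left(-4 + 0\right) 498 = \left(-4\right) 498 = -1992$)
$- \frac{205111}{d{\left(-635 \right)}} + \frac{436544}{H} = - \frac{205111}{-635} + \frac{436544}{-1992} = \left(-205111\right) \left(- \frac{1}{635}\right) + 436544 \left(- \frac{1}{1992}\right) = \frac{205111}{635} - \frac{54568}{249} = \frac{16421959}{158115}$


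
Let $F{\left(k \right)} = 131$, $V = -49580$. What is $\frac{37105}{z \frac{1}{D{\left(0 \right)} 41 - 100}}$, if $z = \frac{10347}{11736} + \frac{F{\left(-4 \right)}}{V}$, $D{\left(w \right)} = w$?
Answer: $- \frac{179919325020000}{42622237} \approx -4.2213 \cdot 10^{6}$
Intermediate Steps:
$z = \frac{42622237}{48489240}$ ($z = \frac{10347}{11736} + \frac{131}{-49580} = 10347 \cdot \frac{1}{11736} + 131 \left(- \frac{1}{49580}\right) = \frac{3449}{3912} - \frac{131}{49580} = \frac{42622237}{48489240} \approx 0.879$)
$\frac{37105}{z \frac{1}{D{\left(0 \right)} 41 - 100}} = \frac{37105}{\frac{42622237}{48489240} \frac{1}{0 \cdot 41 - 100}} = \frac{37105}{\frac{42622237}{48489240} \frac{1}{0 - 100}} = \frac{37105}{\frac{42622237}{48489240} \frac{1}{-100}} = \frac{37105}{\frac{42622237}{48489240} \left(- \frac{1}{100}\right)} = \frac{37105}{- \frac{42622237}{4848924000}} = 37105 \left(- \frac{4848924000}{42622237}\right) = - \frac{179919325020000}{42622237}$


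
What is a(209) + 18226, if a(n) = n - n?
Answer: 18226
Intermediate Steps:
a(n) = 0
a(209) + 18226 = 0 + 18226 = 18226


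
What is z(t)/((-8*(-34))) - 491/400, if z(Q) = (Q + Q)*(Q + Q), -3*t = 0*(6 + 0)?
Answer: -491/400 ≈ -1.2275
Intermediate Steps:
t = 0 (t = -0*(6 + 0) = -0*6 = -⅓*0 = 0)
z(Q) = 4*Q² (z(Q) = (2*Q)*(2*Q) = 4*Q²)
z(t)/((-8*(-34))) - 491/400 = (4*0²)/((-8*(-34))) - 491/400 = (4*0)/272 - 491*1/400 = 0*(1/272) - 491/400 = 0 - 491/400 = -491/400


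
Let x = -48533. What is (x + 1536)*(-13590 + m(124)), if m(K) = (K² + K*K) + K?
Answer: -812390142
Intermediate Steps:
m(K) = K + 2*K² (m(K) = (K² + K²) + K = 2*K² + K = K + 2*K²)
(x + 1536)*(-13590 + m(124)) = (-48533 + 1536)*(-13590 + 124*(1 + 2*124)) = -46997*(-13590 + 124*(1 + 248)) = -46997*(-13590 + 124*249) = -46997*(-13590 + 30876) = -46997*17286 = -812390142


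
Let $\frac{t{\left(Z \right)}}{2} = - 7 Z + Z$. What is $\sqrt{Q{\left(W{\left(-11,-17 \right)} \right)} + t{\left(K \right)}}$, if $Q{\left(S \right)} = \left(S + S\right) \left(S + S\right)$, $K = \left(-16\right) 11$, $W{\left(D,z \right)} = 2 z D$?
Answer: $4 \sqrt{35101} \approx 749.41$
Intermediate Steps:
$W{\left(D,z \right)} = 2 D z$
$K = -176$
$t{\left(Z \right)} = - 12 Z$ ($t{\left(Z \right)} = 2 \left(- 7 Z + Z\right) = 2 \left(- 6 Z\right) = - 12 Z$)
$Q{\left(S \right)} = 4 S^{2}$ ($Q{\left(S \right)} = 2 S 2 S = 4 S^{2}$)
$\sqrt{Q{\left(W{\left(-11,-17 \right)} \right)} + t{\left(K \right)}} = \sqrt{4 \left(2 \left(-11\right) \left(-17\right)\right)^{2} - -2112} = \sqrt{4 \cdot 374^{2} + 2112} = \sqrt{4 \cdot 139876 + 2112} = \sqrt{559504 + 2112} = \sqrt{561616} = 4 \sqrt{35101}$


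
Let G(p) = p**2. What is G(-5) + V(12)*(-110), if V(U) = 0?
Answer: 25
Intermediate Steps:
G(-5) + V(12)*(-110) = (-5)**2 + 0*(-110) = 25 + 0 = 25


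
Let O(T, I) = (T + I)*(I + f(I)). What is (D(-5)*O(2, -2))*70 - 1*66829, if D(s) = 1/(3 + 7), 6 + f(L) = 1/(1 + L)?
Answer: -66829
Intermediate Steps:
f(L) = -6 + 1/(1 + L)
O(T, I) = (I + T)*(I + (-5 - 6*I)/(1 + I)) (O(T, I) = (T + I)*(I + (-5 - 6*I)/(1 + I)) = (I + T)*(I + (-5 - 6*I)/(1 + I)))
D(s) = 1/10
(D(-5)*O(2, -2))*70 - 1*66829 = (((-1*(-2)*(5 + 6*(-2)) - 1*2*(5 + 6*(-2)) - 2*(1 - 2)*(-2 + 2))/(1 - 2))/10)*70 - 1*66829 = (((-1*(-2)*(5 - 12) - 1*2*(5 - 12) - 2*(-1)*0)/(-1))/10)*70 - 66829 = ((-(-1*(-2)*(-7) - 1*2*(-7) + 0))/10)*70 - 66829 = ((-(-14 + 14 + 0))/10)*70 - 66829 = ((-1*0)/10)*70 - 66829 = ((1/10)*0)*70 - 66829 = 0*70 - 66829 = 0 - 66829 = -66829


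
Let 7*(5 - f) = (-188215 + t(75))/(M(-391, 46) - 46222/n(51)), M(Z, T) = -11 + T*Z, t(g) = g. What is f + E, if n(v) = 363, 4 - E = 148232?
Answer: -56415868673/380611 ≈ -1.4822e+5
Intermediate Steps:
E = -148228 (E = 4 - 1*148232 = 4 - 148232 = -148228)
f = 1338635/380611 (f = 5 - (-188215 + 75)/(7*((-11 + 46*(-391)) - 46222/363)) = 5 - (-188140)/(7*((-11 - 17986) - 46222*1/363)) = 5 - (-188140)/(7*(-17997 - 382/3)) = 5 - (-188140)/(7*(-54373/3)) = 5 - (-188140)*(-3)/(7*54373) = 5 - ⅐*564420/54373 = 5 - 564420/380611 = 1338635/380611 ≈ 3.5171)
f + E = 1338635/380611 - 148228 = -56415868673/380611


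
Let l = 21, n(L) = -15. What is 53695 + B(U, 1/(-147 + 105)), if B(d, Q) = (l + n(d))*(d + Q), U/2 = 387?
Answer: 408372/7 ≈ 58339.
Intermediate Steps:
U = 774 (U = 2*387 = 774)
B(d, Q) = 6*Q + 6*d (B(d, Q) = (21 - 15)*(d + Q) = 6*(Q + d) = 6*Q + 6*d)
53695 + B(U, 1/(-147 + 105)) = 53695 + (6/(-147 + 105) + 6*774) = 53695 + (6/(-42) + 4644) = 53695 + (6*(-1/42) + 4644) = 53695 + (-1/7 + 4644) = 53695 + 32507/7 = 408372/7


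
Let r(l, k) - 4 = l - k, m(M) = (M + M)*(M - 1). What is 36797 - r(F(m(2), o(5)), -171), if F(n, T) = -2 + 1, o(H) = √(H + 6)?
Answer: 36623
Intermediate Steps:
m(M) = 2*M*(-1 + M) (m(M) = (2*M)*(-1 + M) = 2*M*(-1 + M))
o(H) = √(6 + H)
F(n, T) = -1
r(l, k) = 4 + l - k (r(l, k) = 4 + (l - k) = 4 + l - k)
36797 - r(F(m(2), o(5)), -171) = 36797 - (4 - 1 - 1*(-171)) = 36797 - (4 - 1 + 171) = 36797 - 1*174 = 36797 - 174 = 36623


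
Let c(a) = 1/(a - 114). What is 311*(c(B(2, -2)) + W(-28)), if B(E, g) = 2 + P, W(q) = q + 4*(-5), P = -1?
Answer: -1687175/113 ≈ -14931.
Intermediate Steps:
W(q) = -20 + q (W(q) = q - 20 = -20 + q)
B(E, g) = 1 (B(E, g) = 2 - 1 = 1)
c(a) = 1/(-114 + a)
311*(c(B(2, -2)) + W(-28)) = 311*(1/(-114 + 1) + (-20 - 28)) = 311*(1/(-113) - 48) = 311*(-1/113 - 48) = 311*(-5425/113) = -1687175/113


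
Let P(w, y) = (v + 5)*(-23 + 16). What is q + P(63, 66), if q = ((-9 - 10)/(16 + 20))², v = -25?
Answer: 181801/1296 ≈ 140.28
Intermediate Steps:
P(w, y) = 140 (P(w, y) = (-25 + 5)*(-23 + 16) = -20*(-7) = 140)
q = 361/1296 (q = (-19/36)² = 361/1296 ≈ 0.27855)
q + P(63, 66) = 361/1296 + 140 = 181801/1296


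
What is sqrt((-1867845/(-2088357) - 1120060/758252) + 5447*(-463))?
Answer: I*sqrt(43914969782917758568499958029)/131958405997 ≈ 1588.1*I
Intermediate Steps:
sqrt((-1867845/(-2088357) - 1120060/758252) + 5447*(-463)) = sqrt((-1867845*(-1/2088357) - 1120060*1/758252) - 2521961) = sqrt((622615/696119 - 280015/189563) - 2521961) = sqrt(-76898994540/131958405997 - 2521961) = sqrt(-332794030445594657/131958405997) = I*sqrt(43914969782917758568499958029)/131958405997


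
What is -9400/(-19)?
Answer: 9400/19 ≈ 494.74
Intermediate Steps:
-9400/(-19) = -9400*(-1)/19 = -376*(-25/19) = 9400/19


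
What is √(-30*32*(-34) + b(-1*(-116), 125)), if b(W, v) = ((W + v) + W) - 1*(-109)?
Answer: √33106 ≈ 181.95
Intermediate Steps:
b(W, v) = 109 + v + 2*W (b(W, v) = (v + 2*W) + 109 = 109 + v + 2*W)
√(-30*32*(-34) + b(-1*(-116), 125)) = √(-30*32*(-34) + (109 + 125 + 2*(-1*(-116)))) = √(-960*(-34) + (109 + 125 + 2*116)) = √(32640 + (109 + 125 + 232)) = √(32640 + 466) = √33106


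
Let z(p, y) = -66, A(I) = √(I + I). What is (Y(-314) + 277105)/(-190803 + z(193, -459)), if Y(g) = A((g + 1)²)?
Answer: -277105/190869 - 313*√2/190869 ≈ -1.4541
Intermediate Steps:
A(I) = √2*√I (A(I) = √(2*I) = √2*√I)
Y(g) = √2*√((1 + g)²) (Y(g) = √2*√((g + 1)²) = √2*√((1 + g)²))
(Y(-314) + 277105)/(-190803 + z(193, -459)) = (√2*√((1 - 314)²) + 277105)/(-190803 - 66) = (√2*√((-313)²) + 277105)/(-190869) = (√2*√97969 + 277105)*(-1/190869) = (√2*313 + 277105)*(-1/190869) = (313*√2 + 277105)*(-1/190869) = (277105 + 313*√2)*(-1/190869) = -277105/190869 - 313*√2/190869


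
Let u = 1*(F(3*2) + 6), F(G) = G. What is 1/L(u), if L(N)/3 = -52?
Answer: -1/156 ≈ -0.0064103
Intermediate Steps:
u = 12 (u = 1*(3*2 + 6) = 1*(6 + 6) = 1*12 = 12)
L(N) = -156 (L(N) = 3*(-52) = -156)
1/L(u) = 1/(-156) = -1/156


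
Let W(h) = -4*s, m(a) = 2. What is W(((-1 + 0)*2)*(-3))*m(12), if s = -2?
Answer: 16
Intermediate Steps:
W(h) = 8 (W(h) = -4*(-2) = 8)
W(((-1 + 0)*2)*(-3))*m(12) = 8*2 = 16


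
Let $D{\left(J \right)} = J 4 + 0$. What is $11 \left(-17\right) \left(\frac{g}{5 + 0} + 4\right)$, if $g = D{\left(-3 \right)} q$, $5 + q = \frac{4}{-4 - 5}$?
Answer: $- \frac{47872}{15} \approx -3191.5$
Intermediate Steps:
$D{\left(J \right)} = 4 J$ ($D{\left(J \right)} = 4 J + 0 = 4 J$)
$q = - \frac{49}{9}$ ($q = -5 + \frac{4}{-4 - 5} = -5 + \frac{4}{-9} = -5 + 4 \left(- \frac{1}{9}\right) = -5 - \frac{4}{9} = - \frac{49}{9} \approx -5.4444$)
$g = \frac{196}{3}$ ($g = 4 \left(-3\right) \left(- \frac{49}{9}\right) = \left(-12\right) \left(- \frac{49}{9}\right) = \frac{196}{3} \approx 65.333$)
$11 \left(-17\right) \left(\frac{g}{5 + 0} + 4\right) = 11 \left(-17\right) \left(\frac{1}{5 + 0} \cdot \frac{196}{3} + 4\right) = - 187 \left(\frac{1}{5} \cdot \frac{196}{3} + 4\right) = - 187 \left(\frac{196}{15} + 4\right) = \left(-187\right) \frac{256}{15} = - \frac{47872}{15}$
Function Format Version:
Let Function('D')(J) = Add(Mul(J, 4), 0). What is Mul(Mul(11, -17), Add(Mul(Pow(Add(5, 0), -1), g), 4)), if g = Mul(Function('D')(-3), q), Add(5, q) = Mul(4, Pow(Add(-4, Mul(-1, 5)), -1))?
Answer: Rational(-47872, 15) ≈ -3191.5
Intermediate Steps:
Function('D')(J) = Mul(4, J) (Function('D')(J) = Add(Mul(4, J), 0) = Mul(4, J))
q = Rational(-49, 9) (q = Add(-5, Mul(4, Pow(Add(-4, Mul(-1, 5)), -1))) = Add(-5, Mul(4, Pow(Add(-4, -5), -1))) = Add(-5, Mul(4, Pow(-9, -1))) = Add(-5, Mul(4, Rational(-1, 9))) = Add(-5, Rational(-4, 9)) = Rational(-49, 9) ≈ -5.4444)
g = Rational(196, 3) (g = Mul(Mul(4, -3), Rational(-49, 9)) = Mul(-12, Rational(-49, 9)) = Rational(196, 3) ≈ 65.333)
Mul(Mul(11, -17), Add(Mul(Pow(Add(5, 0), -1), g), 4)) = Mul(Mul(11, -17), Add(Mul(Pow(Add(5, 0), -1), Rational(196, 3)), 4)) = Mul(-187, Add(Mul(Pow(5, -1), Rational(196, 3)), 4)) = Mul(-187, Add(Mul(Rational(1, 5), Rational(196, 3)), 4)) = Mul(-187, Add(Rational(196, 15), 4)) = Mul(-187, Rational(256, 15)) = Rational(-47872, 15)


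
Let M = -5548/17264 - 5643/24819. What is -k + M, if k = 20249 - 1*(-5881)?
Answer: -933024375887/35706268 ≈ -26131.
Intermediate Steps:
k = 26130 (k = 20249 + 5881 = 26130)
M = -19593047/35706268 (M = -5548*1/17264 - 5643*1/24819 = -1387/4316 - 1881/8273 = -19593047/35706268 ≈ -0.54873)
-k + M = -1*26130 - 19593047/35706268 = -26130 - 19593047/35706268 = -933024375887/35706268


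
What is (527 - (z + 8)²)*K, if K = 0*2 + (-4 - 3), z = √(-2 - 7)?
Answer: -3304 + 336*I ≈ -3304.0 + 336.0*I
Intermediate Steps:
z = 3*I (z = √(-9) = 3*I ≈ 3.0*I)
K = -7 (K = 0 - 7 = -7)
(527 - (z + 8)²)*K = (527 - (3*I + 8)²)*(-7) = (527 - (8 + 3*I)²)*(-7) = -3689 + 7*(8 + 3*I)²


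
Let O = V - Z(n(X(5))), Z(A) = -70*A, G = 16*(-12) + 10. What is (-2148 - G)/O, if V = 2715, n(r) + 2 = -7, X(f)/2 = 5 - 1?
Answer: -1966/2085 ≈ -0.94293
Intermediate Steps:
X(f) = 8 (X(f) = 2*(5 - 1) = 2*4 = 8)
G = -182 (G = -192 + 10 = -182)
n(r) = -9 (n(r) = -2 - 7 = -9)
O = 2085 (O = 2715 - (-70)*(-9) = 2715 - 1*630 = 2715 - 630 = 2085)
(-2148 - G)/O = (-2148 - 1*(-182))/2085 = (-2148 + 182)*(1/2085) = -1966*1/2085 = -1966/2085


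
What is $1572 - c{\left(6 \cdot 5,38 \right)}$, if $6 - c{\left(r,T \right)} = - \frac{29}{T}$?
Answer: $\frac{59479}{38} \approx 1565.2$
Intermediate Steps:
$c{\left(r,T \right)} = 6 + \frac{29}{T}$ ($c{\left(r,T \right)} = 6 - - \frac{29}{T} = 6 + \frac{29}{T}$)
$1572 - c{\left(6 \cdot 5,38 \right)} = 1572 - \left(6 + \frac{29}{38}\right) = 1572 - \frac{257}{38} = \frac{59479}{38}$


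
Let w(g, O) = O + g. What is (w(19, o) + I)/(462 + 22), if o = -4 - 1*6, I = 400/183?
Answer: 2047/88572 ≈ 0.023111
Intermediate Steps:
I = 400/183 (I = 400*(1/183) = 400/183 ≈ 2.1858)
o = -10 (o = -4 - 6 = -10)
(w(19, o) + I)/(462 + 22) = ((-10 + 19) + 400/183)/(462 + 22) = (9 + 400/183)/484 = (2047/183)*(1/484) = 2047/88572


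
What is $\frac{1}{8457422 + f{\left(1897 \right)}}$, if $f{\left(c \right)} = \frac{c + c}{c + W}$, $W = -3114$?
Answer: $\frac{1217}{10292678780} \approx 1.1824 \cdot 10^{-7}$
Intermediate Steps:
$f{\left(c \right)} = \frac{2 c}{-3114 + c}$ ($f{\left(c \right)} = \frac{c + c}{c - 3114} = \frac{2 c}{-3114 + c}$)
$\frac{1}{8457422 + f{\left(1897 \right)}} = \frac{1}{8457422 + 2 \cdot 1897 \frac{1}{-3114 + 1897}} = \frac{1}{8457422 + 2 \cdot 1897 \frac{1}{-1217}} = \frac{1}{8457422 + 2 \cdot 1897 \left(- \frac{1}{1217}\right)} = \frac{1}{8457422 - \frac{3794}{1217}} = \frac{1}{\frac{10292678780}{1217}} = \frac{1217}{10292678780}$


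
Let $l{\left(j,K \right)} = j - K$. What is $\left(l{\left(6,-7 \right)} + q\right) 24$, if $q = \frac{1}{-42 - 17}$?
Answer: $\frac{18384}{59} \approx 311.59$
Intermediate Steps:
$q = - \frac{1}{59}$ ($q = \frac{1}{-59} = - \frac{1}{59} \approx -0.016949$)
$\left(l{\left(6,-7 \right)} + q\right) 24 = \left(\left(6 - -7\right) - \frac{1}{59}\right) 24 = \left(\left(6 + 7\right) - \frac{1}{59}\right) 24 = \left(13 - \frac{1}{59}\right) 24 = \frac{766}{59} \cdot 24 = \frac{18384}{59}$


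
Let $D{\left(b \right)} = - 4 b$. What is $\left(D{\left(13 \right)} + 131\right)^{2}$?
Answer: $6241$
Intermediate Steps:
$\left(D{\left(13 \right)} + 131\right)^{2} = \left(\left(-4\right) 13 + 131\right)^{2} = \left(-52 + 131\right)^{2} = 79^{2} = 6241$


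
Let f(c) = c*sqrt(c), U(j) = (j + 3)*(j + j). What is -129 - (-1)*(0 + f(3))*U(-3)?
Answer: -129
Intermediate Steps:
U(j) = 2*j*(3 + j) (U(j) = (3 + j)*(2*j) = 2*j*(3 + j))
f(c) = c**(3/2)
-129 - (-1)*(0 + f(3))*U(-3) = -129 - (-1)*(0 + 3**(3/2))*(2*(-3)*(3 - 3)) = -129 - (-1)*(0 + 3*sqrt(3))*(2*(-3)*0) = -129 - (-1)*(3*sqrt(3))*0 = -129 - (-1)*0 = -129 - 1*0 = -129 + 0 = -129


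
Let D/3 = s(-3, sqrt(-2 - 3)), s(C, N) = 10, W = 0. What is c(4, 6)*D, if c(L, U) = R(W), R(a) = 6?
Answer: 180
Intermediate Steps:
c(L, U) = 6
D = 30 (D = 3*10 = 30)
c(4, 6)*D = 6*30 = 180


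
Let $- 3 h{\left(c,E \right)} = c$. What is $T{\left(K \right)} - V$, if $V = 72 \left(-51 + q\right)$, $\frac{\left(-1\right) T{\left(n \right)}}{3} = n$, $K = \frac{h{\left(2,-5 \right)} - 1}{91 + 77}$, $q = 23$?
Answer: $\frac{338693}{168} \approx 2016.0$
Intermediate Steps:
$h{\left(c,E \right)} = - \frac{c}{3}$
$K = - \frac{5}{504}$ ($K = \frac{\left(- \frac{1}{3}\right) 2 - 1}{91 + 77} = \frac{- \frac{2}{3} - 1}{168} = \left(- \frac{5}{3}\right) \frac{1}{168} = - \frac{5}{504} \approx -0.0099206$)
$T{\left(n \right)} = - 3 n$
$V = -2016$ ($V = 72 \left(-51 + 23\right) = 72 \left(-28\right) = -2016$)
$T{\left(K \right)} - V = \left(-3\right) \left(- \frac{5}{504}\right) - -2016 = \frac{5}{168} + 2016 = \frac{338693}{168}$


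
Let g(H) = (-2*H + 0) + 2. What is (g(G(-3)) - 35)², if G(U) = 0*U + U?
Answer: 729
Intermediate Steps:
G(U) = U (G(U) = 0 + U = U)
g(H) = 2 - 2*H (g(H) = -2*H + 2 = 2 - 2*H)
(g(G(-3)) - 35)² = ((2 - 2*(-3)) - 35)² = ((2 + 6) - 35)² = (8 - 35)² = (-27)² = 729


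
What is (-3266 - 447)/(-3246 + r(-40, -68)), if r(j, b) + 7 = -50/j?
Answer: 14852/13007 ≈ 1.1418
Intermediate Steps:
r(j, b) = -7 - 50/j
(-3266 - 447)/(-3246 + r(-40, -68)) = (-3266 - 447)/(-3246 + (-7 - 50/(-40))) = -3713/(-3246 + (-7 - 50*(-1/40))) = -3713/(-3246 + (-7 + 5/4)) = -3713/(-3246 - 23/4) = -3713/(-13007/4) = -3713*(-4/13007) = 14852/13007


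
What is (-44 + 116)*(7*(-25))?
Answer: -12600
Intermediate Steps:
(-44 + 116)*(7*(-25)) = 72*(-175) = -12600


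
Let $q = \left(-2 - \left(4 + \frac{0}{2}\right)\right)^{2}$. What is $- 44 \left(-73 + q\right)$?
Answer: $1628$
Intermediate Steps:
$q = 36$ ($q = \left(-2 - \left(4 + 0 \cdot \frac{1}{2}\right)\right)^{2} = \left(-2 - 4\right)^{2} = \left(-6\right)^{2} = 36$)
$- 44 \left(-73 + q\right) = - 44 \left(-73 + 36\right) = \left(-44\right) \left(-37\right) = 1628$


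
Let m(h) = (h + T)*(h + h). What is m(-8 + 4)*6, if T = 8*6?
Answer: -2112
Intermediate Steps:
T = 48
m(h) = 2*h*(48 + h) (m(h) = (h + 48)*(h + h) = (48 + h)*(2*h) = 2*h*(48 + h))
m(-8 + 4)*6 = (2*(-8 + 4)*(48 + (-8 + 4)))*6 = (2*(-4)*(48 - 4))*6 = (2*(-4)*44)*6 = -352*6 = -2112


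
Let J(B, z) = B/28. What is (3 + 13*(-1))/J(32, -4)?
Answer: -35/4 ≈ -8.7500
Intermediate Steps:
J(B, z) = B/28 (J(B, z) = B*(1/28) = B/28)
(3 + 13*(-1))/J(32, -4) = (3 + 13*(-1))/(((1/28)*32)) = (3 - 13)/(8/7) = -10*7/8 = -35/4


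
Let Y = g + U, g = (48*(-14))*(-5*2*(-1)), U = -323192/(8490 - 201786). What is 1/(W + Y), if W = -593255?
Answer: -24162/14496555551 ≈ -1.6667e-6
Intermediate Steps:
U = 40399/24162 (U = -323192/(-193296) = -323192*(-1/193296) = 40399/24162 ≈ 1.6720)
g = -6720 (g = -(-6720)*(-1) = -672*10 = -6720)
Y = -162328241/24162 (Y = -6720 + 40399/24162 = -162328241/24162 ≈ -6718.3)
1/(W + Y) = 1/(-593255 - 162328241/24162) = 1/(-14496555551/24162) = -24162/14496555551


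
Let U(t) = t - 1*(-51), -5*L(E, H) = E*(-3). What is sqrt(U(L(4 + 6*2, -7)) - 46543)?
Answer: 2*I*sqrt(290515)/5 ≈ 215.6*I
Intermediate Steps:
L(E, H) = 3*E/5 (L(E, H) = -E*(-3)/5 = -(-3)*E/5 = 3*E/5)
U(t) = 51 + t (U(t) = t + 51 = 51 + t)
sqrt(U(L(4 + 6*2, -7)) - 46543) = sqrt((51 + 3*(4 + 6*2)/5) - 46543) = sqrt((51 + 3*(4 + 12)/5) - 46543) = sqrt((51 + (3/5)*16) - 46543) = sqrt((51 + 48/5) - 46543) = sqrt(303/5 - 46543) = sqrt(-232412/5) = 2*I*sqrt(290515)/5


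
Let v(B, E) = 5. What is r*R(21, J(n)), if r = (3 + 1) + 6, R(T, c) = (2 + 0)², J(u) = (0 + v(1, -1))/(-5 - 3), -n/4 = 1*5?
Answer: 40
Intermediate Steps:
n = -20 (n = -4*5 = -20)
J(u) = -5/8 (J(u) = (0 + 5)/(-5 - 3) = 5/(-8) = 5*(-⅛) = -5/8)
R(T, c) = 4 (R(T, c) = 2² = 4)
r = 10 (r = 4 + 6 = 10)
r*R(21, J(n)) = 10*4 = 40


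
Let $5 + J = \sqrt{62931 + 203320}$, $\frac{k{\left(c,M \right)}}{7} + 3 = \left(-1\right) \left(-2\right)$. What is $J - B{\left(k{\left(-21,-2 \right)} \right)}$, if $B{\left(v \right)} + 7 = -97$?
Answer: $99 + \sqrt{266251} \approx 615.0$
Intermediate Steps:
$k{\left(c,M \right)} = -7$ ($k{\left(c,M \right)} = -21 + 7 \left(\left(-1\right) \left(-2\right)\right) = -21 + 7 \cdot 2 = -21 + 14 = -7$)
$B{\left(v \right)} = -104$ ($B{\left(v \right)} = -7 - 97 = -104$)
$J = -5 + \sqrt{266251}$ ($J = -5 + \sqrt{62931 + 203320} = -5 + \sqrt{266251} \approx 511.0$)
$J - B{\left(k{\left(-21,-2 \right)} \right)} = \left(-5 + \sqrt{266251}\right) - -104 = \left(-5 + \sqrt{266251}\right) + 104 = 99 + \sqrt{266251}$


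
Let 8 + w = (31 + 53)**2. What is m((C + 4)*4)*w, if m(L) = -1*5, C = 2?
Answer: -35240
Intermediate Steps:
m(L) = -5
w = 7048 (w = -8 + (31 + 53)**2 = -8 + 84**2 = -8 + 7056 = 7048)
m((C + 4)*4)*w = -5*7048 = -35240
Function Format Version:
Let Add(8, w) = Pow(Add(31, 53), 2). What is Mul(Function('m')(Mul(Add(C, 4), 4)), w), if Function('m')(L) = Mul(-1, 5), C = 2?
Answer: -35240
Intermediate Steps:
Function('m')(L) = -5
w = 7048 (w = Add(-8, Pow(Add(31, 53), 2)) = Add(-8, Pow(84, 2)) = Add(-8, 7056) = 7048)
Mul(Function('m')(Mul(Add(C, 4), 4)), w) = Mul(-5, 7048) = -35240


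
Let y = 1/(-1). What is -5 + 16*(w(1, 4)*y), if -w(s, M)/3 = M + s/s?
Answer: 235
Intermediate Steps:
y = -1
w(s, M) = -3 - 3*M (w(s, M) = -3*(M + s/s) = -3*(M + 1) = -3*(1 + M) = -3 - 3*M)
-5 + 16*(w(1, 4)*y) = -5 + 16*((-3 - 3*4)*(-1)) = -5 + 16*((-3 - 12)*(-1)) = -5 + 16*(-15*(-1)) = -5 + 16*15 = -5 + 240 = 235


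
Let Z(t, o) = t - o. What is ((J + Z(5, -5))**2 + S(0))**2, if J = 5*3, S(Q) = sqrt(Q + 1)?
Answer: 391876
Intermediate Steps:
S(Q) = sqrt(1 + Q)
J = 15
((J + Z(5, -5))**2 + S(0))**2 = ((15 + (5 - 1*(-5)))**2 + sqrt(1 + 0))**2 = ((15 + (5 + 5))**2 + sqrt(1))**2 = ((15 + 10)**2 + 1)**2 = (25**2 + 1)**2 = (625 + 1)**2 = 626**2 = 391876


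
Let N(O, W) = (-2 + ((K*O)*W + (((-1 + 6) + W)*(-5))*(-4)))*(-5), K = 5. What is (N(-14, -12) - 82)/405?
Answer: -3572/405 ≈ -8.8197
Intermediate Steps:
N(O, W) = -490 - 100*W - 25*O*W (N(O, W) = (-2 + ((5*O)*W + (((-1 + 6) + W)*(-5))*(-4)))*(-5) = (-2 + (5*O*W + ((5 + W)*(-5))*(-4)))*(-5) = (-2 + (5*O*W + (-25 - 5*W)*(-4)))*(-5) = (-2 + (5*O*W + (100 + 20*W)))*(-5) = (-2 + (100 + 20*W + 5*O*W))*(-5) = (98 + 20*W + 5*O*W)*(-5) = -490 - 100*W - 25*O*W)
(N(-14, -12) - 82)/405 = ((-490 - 100*(-12) - 25*(-14)*(-12)) - 82)/405 = ((-490 + 1200 - 4200) - 82)*(1/405) = (-3490 - 82)*(1/405) = -3572*1/405 = -3572/405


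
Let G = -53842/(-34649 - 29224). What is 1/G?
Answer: 63873/53842 ≈ 1.1863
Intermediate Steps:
G = 53842/63873 (G = -53842/(-63873) = -53842*(-1/63873) = 53842/63873 ≈ 0.84295)
1/G = 1/(53842/63873) = 63873/53842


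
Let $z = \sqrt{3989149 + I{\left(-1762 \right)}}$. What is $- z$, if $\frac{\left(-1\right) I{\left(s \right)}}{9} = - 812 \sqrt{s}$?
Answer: $- \sqrt{3989149 + 7308 i \sqrt{1762}} \approx -1998.8 - 76.738 i$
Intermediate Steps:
$I{\left(s \right)} = 7308 \sqrt{s}$ ($I{\left(s \right)} = - 9 \left(- 812 \sqrt{s}\right) = 7308 \sqrt{s}$)
$z = \sqrt{3989149 + 7308 i \sqrt{1762}}$ ($z = \sqrt{3989149 + 7308 \sqrt{-1762}} = \sqrt{3989149 + 7308 i \sqrt{1762}} \approx 1998.8 + 76.738 i$)
$- z = - \sqrt{3989149 + 7308 i \sqrt{1762}}$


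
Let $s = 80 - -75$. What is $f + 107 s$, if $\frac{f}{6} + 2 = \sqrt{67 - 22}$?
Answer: $16573 + 18 \sqrt{5} \approx 16613.0$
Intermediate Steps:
$s = 155$ ($s = 80 + 75 = 155$)
$f = -12 + 18 \sqrt{5}$ ($f = -12 + 6 \sqrt{67 - 22} = -12 + 6 \sqrt{45} = -12 + 6 \cdot 3 \sqrt{5} = -12 + 18 \sqrt{5} \approx 28.249$)
$f + 107 s = \left(-12 + 18 \sqrt{5}\right) + 107 \cdot 155 = \left(-12 + 18 \sqrt{5}\right) + 16585 = 16573 + 18 \sqrt{5}$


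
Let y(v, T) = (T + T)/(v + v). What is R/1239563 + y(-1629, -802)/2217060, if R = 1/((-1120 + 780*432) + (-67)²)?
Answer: 56389119840799/253930485190150956330 ≈ 2.2207e-7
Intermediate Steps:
R = 1/340329 (R = 1/((-1120 + 336960) + 4489) = 1/(335840 + 4489) = 1/340329 ≈ 2.9383e-6)
y(v, T) = T/v (y(v, T) = (2*T)/((2*v)) = (2*T)*(1/(2*v)) = T/v)
R/1239563 + y(-1629, -802)/2217060 = (1/340329)/1239563 - 802/(-1629)/2217060 = (1/340329)*(1/1239563) - 802*(-1/1629)*(1/2217060) = 1/421859236227 + (802/1629)*(1/2217060) = 1/421859236227 + 401/1805795370 = 56389119840799/253930485190150956330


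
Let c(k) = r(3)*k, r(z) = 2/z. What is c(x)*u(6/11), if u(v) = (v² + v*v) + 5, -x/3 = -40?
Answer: 54160/121 ≈ 447.60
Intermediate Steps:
x = 120 (x = -3*(-40) = 120)
u(v) = 5 + 2*v² (u(v) = (v² + v²) + 5 = 2*v² + 5 = 5 + 2*v²)
c(k) = 2*k/3 (c(k) = (2/3)*k = (2*(⅓))*k = 2*k/3)
c(x)*u(6/11) = ((⅔)*120)*(5 + 2*(6/11)²) = 80*(5 + 2*(6*(1/11))²) = 80*(5 + 2*(6/11)²) = 80*(5 + 2*(36/121)) = 80*(5 + 72/121) = 80*(677/121) = 54160/121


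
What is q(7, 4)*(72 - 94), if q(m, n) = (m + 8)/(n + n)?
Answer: -165/4 ≈ -41.250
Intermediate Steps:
q(m, n) = (8 + m)/(2*n) (q(m, n) = (8 + m)/((2*n)) = (8 + m)*(1/(2*n)) = (8 + m)/(2*n))
q(7, 4)*(72 - 94) = ((½)*(8 + 7)/4)*(72 - 94) = ((½)*(¼)*15)*(-22) = (15/8)*(-22) = -165/4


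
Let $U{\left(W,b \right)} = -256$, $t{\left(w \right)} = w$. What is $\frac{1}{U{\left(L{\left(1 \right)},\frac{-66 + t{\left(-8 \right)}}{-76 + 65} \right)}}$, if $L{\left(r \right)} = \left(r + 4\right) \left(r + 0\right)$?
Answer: $- \frac{1}{256} \approx -0.0039063$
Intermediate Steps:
$L{\left(r \right)} = r \left(4 + r\right)$ ($L{\left(r \right)} = \left(4 + r\right) r = r \left(4 + r\right)$)
$\frac{1}{U{\left(L{\left(1 \right)},\frac{-66 + t{\left(-8 \right)}}{-76 + 65} \right)}} = \frac{1}{-256} = - \frac{1}{256}$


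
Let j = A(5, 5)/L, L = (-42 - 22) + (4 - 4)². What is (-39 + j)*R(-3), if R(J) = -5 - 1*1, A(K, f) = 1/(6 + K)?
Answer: 82371/352 ≈ 234.01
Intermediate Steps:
L = -64 (L = -64 + 0² = -64 + 0 = -64)
R(J) = -6 (R(J) = -5 - 1 = -6)
j = -1/704 (j = 1/((6 + 5)*(-64)) = -1/64/11 = (1/11)*(-1/64) = -1/704 ≈ -0.0014205)
(-39 + j)*R(-3) = (-39 - 1/704)*(-6) = -27457/704*(-6) = 82371/352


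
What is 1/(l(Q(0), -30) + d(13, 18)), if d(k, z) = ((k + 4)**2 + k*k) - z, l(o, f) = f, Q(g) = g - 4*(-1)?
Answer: 1/410 ≈ 0.0024390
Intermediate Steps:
Q(g) = 4 + g (Q(g) = g + 4 = 4 + g)
d(k, z) = k**2 + (4 + k)**2 - z (d(k, z) = ((4 + k)**2 + k**2) - z = (k**2 + (4 + k)**2) - z = k**2 + (4 + k)**2 - z)
1/(l(Q(0), -30) + d(13, 18)) = 1/(-30 + (13**2 + (4 + 13)**2 - 1*18)) = 1/(-30 + (169 + 17**2 - 18)) = 1/(-30 + (169 + 289 - 18)) = 1/(-30 + 440) = 1/410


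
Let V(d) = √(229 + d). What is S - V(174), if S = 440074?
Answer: 440074 - √403 ≈ 4.4005e+5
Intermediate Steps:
S - V(174) = 440074 - √(229 + 174) = 440074 - √403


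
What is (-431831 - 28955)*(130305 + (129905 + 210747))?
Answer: -217010392202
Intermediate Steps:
(-431831 - 28955)*(130305 + (129905 + 210747)) = -460786*(130305 + 340652) = -460786*470957 = -217010392202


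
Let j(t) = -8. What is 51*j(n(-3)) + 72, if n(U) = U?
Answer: -336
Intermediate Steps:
51*j(n(-3)) + 72 = 51*(-8) + 72 = -408 + 72 = -336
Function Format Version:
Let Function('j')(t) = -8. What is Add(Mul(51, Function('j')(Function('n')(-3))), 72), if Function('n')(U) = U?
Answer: -336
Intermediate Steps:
Add(Mul(51, Function('j')(Function('n')(-3))), 72) = Add(Mul(51, -8), 72) = Add(-408, 72) = -336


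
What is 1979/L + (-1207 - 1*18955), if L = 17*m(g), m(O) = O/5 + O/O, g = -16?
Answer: -3780189/187 ≈ -20215.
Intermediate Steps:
m(O) = 1 + O/5 (m(O) = O*(⅕) + 1 = O/5 + 1 = 1 + O/5)
L = -187/5 (L = 17*(1 + (⅕)*(-16)) = 17*(1 - 16/5) = 17*(-11/5) = -187/5 ≈ -37.400)
1979/L + (-1207 - 1*18955) = 1979/(-187/5) + (-1207 - 1*18955) = 1979*(-5/187) + (-1207 - 18955) = -9895/187 - 20162 = -3780189/187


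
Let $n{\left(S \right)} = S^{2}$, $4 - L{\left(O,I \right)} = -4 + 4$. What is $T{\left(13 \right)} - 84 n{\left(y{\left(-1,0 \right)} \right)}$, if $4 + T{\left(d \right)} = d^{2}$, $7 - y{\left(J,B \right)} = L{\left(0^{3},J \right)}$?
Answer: $-591$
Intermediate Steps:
$L{\left(O,I \right)} = 4$ ($L{\left(O,I \right)} = 4 - \left(-4 + 4\right) = 4 - 0 = 4 + 0 = 4$)
$y{\left(J,B \right)} = 3$ ($y{\left(J,B \right)} = 7 - 4 = 3$)
$T{\left(d \right)} = -4 + d^{2}$
$T{\left(13 \right)} - 84 n{\left(y{\left(-1,0 \right)} \right)} = \left(-4 + 13^{2}\right) - 84 \cdot 3^{2} = \left(-4 + 169\right) - 756 = 165 - 756 = -591$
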